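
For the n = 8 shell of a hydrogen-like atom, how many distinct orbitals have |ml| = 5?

Go through l = 0, …, 7 (the values permitted for n = 8).
Contributions: l=5 → 2; l=6 → 2; l=7 → 2.
Total orbitals: 2 + 2 + 2 = 6.

6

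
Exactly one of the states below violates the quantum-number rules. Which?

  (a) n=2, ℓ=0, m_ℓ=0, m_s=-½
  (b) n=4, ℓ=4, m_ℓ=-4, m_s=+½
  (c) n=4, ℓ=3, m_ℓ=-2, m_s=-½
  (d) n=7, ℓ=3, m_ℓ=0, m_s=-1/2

(b)

(b) has ℓ = 4 ≥ n = 4, violating 0 ≤ ℓ ≤ n−1.
The remaining sets (a), (c), (d) satisfy all four rules.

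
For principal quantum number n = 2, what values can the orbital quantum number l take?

l is an integer with 0 ≤ l ≤ n−1, so for n = 2: l = 0, 1.

0, 1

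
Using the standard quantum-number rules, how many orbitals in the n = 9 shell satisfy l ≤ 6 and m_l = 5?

For n = 9, l ranges over 0 … 8.
Per l-value: l=5 → 1; l=6 → 1.
Total orbitals: 1 + 1 = 2.

2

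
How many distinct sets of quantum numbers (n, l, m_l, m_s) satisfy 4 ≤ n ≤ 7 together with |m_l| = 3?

40

Work shell by shell — for each n, count the (l, m_l) pairs that satisfy |m_l| = 3:
n=4 → 2; n=5 → 4; n=6 → 6; n=7 → 8.
Orbitals: 2 + 4 + 6 + 8 = 20. Including both spin states (m_s = ±1/2) gives 2 × 20 = 40 states.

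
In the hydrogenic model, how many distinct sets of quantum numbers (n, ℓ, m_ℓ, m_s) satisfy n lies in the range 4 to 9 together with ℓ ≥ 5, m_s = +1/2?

130

Treat each shell separately and count matching orbitals:
n=6 → 11; n=7 → 24; n=8 → 39; n=9 → 56.
Orbitals: 11 + 24 + 39 + 56 = 130. With m_s fixed to +1/2 there is one state per orbital, so 130 states.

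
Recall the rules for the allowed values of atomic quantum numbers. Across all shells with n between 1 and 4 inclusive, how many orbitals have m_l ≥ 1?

Treat each shell separately and count matching orbitals:
n=2 → 1; n=3 → 3; n=4 → 6.
Total orbitals: 1 + 3 + 6 = 10.

10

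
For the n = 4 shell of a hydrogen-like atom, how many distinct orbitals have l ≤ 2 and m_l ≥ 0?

6

Go through l = 0, …, 3 (the values permitted for n = 4).
Orbitals with l ≤ 2 and m_l ≥ 0, by l: l=0 → 1; l=1 → 2; l=2 → 3.
Total orbitals: 1 + 2 + 3 = 6.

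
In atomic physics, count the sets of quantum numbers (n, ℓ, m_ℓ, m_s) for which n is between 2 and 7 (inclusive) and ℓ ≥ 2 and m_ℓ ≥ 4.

For each n in the range, tally the orbitals obeying ℓ ≥ 2 and m_ℓ ≥ 4:
n=5 → 1; n=6 → 3; n=7 → 6.
Orbitals: 1 + 3 + 6 = 10. Including both spin states (m_s = ±1/2) gives 2 × 10 = 20 states.

20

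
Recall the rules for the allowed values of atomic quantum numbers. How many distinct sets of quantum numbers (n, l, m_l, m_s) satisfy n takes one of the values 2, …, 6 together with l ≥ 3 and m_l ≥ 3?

Work shell by shell — for each n, count the (l, m_l) pairs that satisfy l ≥ 3 and m_l ≥ 3:
n=4 → 1; n=5 → 3; n=6 → 6.
Orbitals: 1 + 3 + 6 = 10. Including both spin states (m_s = ±1/2) gives 2 × 10 = 20 states.

20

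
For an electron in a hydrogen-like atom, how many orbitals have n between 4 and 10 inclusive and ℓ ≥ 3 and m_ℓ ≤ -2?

112

Count contributing orbitals for each principal shell:
n=4 → 2; n=5 → 5; n=6 → 9; n=7 → 14; n=8 → 20; n=9 → 27; n=10 → 35.
Total orbitals: 2 + 5 + 9 + 14 + 20 + 27 + 35 = 112.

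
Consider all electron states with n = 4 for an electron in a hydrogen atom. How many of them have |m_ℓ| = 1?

12

With n = 4 the allowed ℓ are 0, 1, …, 3.
Contributions: ℓ=1 → 2; ℓ=2 → 2; ℓ=3 → 2.
Orbitals: 2 + 2 + 2 = 6. Each orbital carries two spin states, so 6 × 2 = 12 states.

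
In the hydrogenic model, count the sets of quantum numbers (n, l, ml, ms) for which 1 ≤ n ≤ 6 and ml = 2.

Go shell by shell, enumerating (l, ml) with ml = 2:
n=3 → 1; n=4 → 2; n=5 → 3; n=6 → 4.
Orbitals: 1 + 2 + 3 + 4 = 10. Including both spin states (ms = ±1/2) gives 2 × 10 = 20 states.

20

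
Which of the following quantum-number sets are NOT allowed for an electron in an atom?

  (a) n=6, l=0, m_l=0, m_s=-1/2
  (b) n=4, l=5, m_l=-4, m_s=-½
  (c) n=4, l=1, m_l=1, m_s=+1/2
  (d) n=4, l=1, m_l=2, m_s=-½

(b) and (d)

(b) has l = 5 ≥ n = 4, violating 0 ≤ l ≤ n−1.
(d) has |m_l| = 2 > l = 1, violating −l ≤ m_l ≤ l.
The remaining sets (a), (c) satisfy all four rules.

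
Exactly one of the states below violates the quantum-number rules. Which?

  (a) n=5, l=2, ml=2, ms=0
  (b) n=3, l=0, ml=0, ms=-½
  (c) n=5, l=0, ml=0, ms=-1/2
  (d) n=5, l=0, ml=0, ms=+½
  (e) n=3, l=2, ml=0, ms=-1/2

(a)

(a) has ms = 0, but an electron's spin must be ±1/2.
The remaining sets (b), (c), (d), (e) satisfy all four rules.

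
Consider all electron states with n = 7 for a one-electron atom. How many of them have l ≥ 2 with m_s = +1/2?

For n = 7, l ranges over 0 … 6.
Contributions: l=2 → 5; l=3 → 7; l=4 → 9; l=5 → 11; l=6 → 13.
Orbitals: 5 + 7 + 9 + 11 + 13 = 45. With m_s fixed to a single value there is one state per orbital, giving 45 states.

45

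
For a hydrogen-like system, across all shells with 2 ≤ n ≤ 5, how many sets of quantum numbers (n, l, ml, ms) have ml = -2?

For each n in the range, tally the orbitals obeying ml = -2:
n=3 → 1; n=4 → 2; n=5 → 3.
Orbitals: 1 + 2 + 3 = 6. Including both spin states (ms = ±1/2) gives 2 × 6 = 12 states.

12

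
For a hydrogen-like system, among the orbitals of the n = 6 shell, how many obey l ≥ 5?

11

For n = 6, l ranges over 0 … 5.
Orbitals with l ≥ 5, by l: l=5 → 11.
Total orbitals: 11.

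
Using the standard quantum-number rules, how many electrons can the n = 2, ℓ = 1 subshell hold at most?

A subshell with ℓ = 1 has 2ℓ+1 = 3 orbitals, each holding 2 electrons (spin ±1/2), so 3 × 2 = 6.

6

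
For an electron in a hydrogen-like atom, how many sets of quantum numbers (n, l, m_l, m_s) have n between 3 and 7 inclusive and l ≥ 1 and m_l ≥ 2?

Count contributing orbitals for each principal shell:
n=3 → 1; n=4 → 3; n=5 → 6; n=6 → 10; n=7 → 15.
Orbitals: 1 + 3 + 6 + 10 + 15 = 35. Including both spin states (m_s = ±1/2) gives 2 × 35 = 70 states.

70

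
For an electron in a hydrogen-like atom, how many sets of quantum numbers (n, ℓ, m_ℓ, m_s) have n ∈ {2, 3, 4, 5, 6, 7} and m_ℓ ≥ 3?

40

Treat each shell separately and count matching orbitals:
n=4 → 1; n=5 → 3; n=6 → 6; n=7 → 10.
Orbitals: 1 + 3 + 6 + 10 = 20. Including both spin states (m_s = ±1/2) gives 2 × 20 = 40 states.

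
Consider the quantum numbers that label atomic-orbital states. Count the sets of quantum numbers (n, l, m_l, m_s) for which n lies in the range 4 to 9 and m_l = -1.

Work shell by shell — for each n, count the (l, m_l) pairs that satisfy m_l = -1:
n=4 → 3; n=5 → 4; n=6 → 5; n=7 → 6; n=8 → 7; n=9 → 8.
Orbitals: 3 + 4 + 5 + 6 + 7 + 8 = 33. Including both spin states (m_s = ±1/2) gives 2 × 33 = 66 states.

66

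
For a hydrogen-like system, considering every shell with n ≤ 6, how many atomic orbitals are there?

Total orbitals = 1² + 2² + 3² + 4² + 5² + 6² = 91.

91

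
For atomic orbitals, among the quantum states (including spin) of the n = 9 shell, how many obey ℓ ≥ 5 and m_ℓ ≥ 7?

Contributions: ℓ=7 → 1; ℓ=8 → 2.
Orbitals: 1 + 2 = 3. Each orbital carries two spin states, so 3 × 2 = 6 states.

6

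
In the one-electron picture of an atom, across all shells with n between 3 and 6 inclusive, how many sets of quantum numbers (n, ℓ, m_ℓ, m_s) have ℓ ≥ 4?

For each n in the range, tally the orbitals obeying ℓ ≥ 4:
n=5 → 9; n=6 → 20.
Orbitals: 9 + 20 = 29. Including both spin states (m_s = ±1/2) gives 2 × 29 = 58 states.

58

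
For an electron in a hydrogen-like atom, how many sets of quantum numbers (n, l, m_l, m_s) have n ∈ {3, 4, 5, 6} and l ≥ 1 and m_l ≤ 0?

96

Go shell by shell, enumerating (l, m_l) with l ≥ 1 and m_l ≤ 0:
n=3 → 5; n=4 → 9; n=5 → 14; n=6 → 20.
Orbitals: 5 + 9 + 14 + 20 = 48. Including both spin states (m_s = ±1/2) gives 2 × 48 = 96 states.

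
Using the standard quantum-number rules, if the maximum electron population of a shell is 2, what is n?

2n² = 2 ⇒ n² = 1 ⇒ n = 1.

n = 1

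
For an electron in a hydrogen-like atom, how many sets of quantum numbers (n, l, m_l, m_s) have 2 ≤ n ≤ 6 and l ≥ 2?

140

For each n in the range, tally the orbitals obeying l ≥ 2:
n=3 → 5; n=4 → 12; n=5 → 21; n=6 → 32.
Orbitals: 5 + 12 + 21 + 32 = 70. Including both spin states (m_s = ±1/2) gives 2 × 70 = 140 states.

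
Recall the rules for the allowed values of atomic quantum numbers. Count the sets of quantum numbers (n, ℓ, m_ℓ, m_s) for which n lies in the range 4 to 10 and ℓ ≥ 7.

Count contributing orbitals for each principal shell:
n=8 → 15; n=9 → 32; n=10 → 51.
Orbitals: 15 + 32 + 51 = 98. Including both spin states (m_s = ±1/2) gives 2 × 98 = 196 states.

196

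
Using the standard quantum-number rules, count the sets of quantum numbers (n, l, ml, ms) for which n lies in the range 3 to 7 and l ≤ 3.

Count contributing orbitals for each principal shell:
n=3 → 9; n=4 → 16; n=5 → 16; n=6 → 16; n=7 → 16.
Orbitals: 9 + 16 + 16 + 16 + 16 = 73. Including both spin states (ms = ±1/2) gives 2 × 73 = 146 states.

146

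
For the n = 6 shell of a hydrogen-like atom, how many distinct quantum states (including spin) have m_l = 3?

For n = 6, l ranges over 0 … 5.
The (l, m_l) pairs meeting m_l = 3 give: l=3 → 1; l=4 → 1; l=5 → 1.
Orbitals: 1 + 1 + 1 = 3. Each orbital carries two spin states, so 3 × 2 = 6 states.

6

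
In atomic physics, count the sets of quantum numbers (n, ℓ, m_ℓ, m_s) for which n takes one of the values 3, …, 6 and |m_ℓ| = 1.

For each n in the range, tally the orbitals obeying |m_ℓ| = 1:
n=3 → 4; n=4 → 6; n=5 → 8; n=6 → 10.
Orbitals: 4 + 6 + 8 + 10 = 28. Including both spin states (m_s = ±1/2) gives 2 × 28 = 56 states.

56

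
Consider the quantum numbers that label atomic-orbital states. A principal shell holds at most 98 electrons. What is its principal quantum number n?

2n² = 98 ⇒ n² = 49 ⇒ n = 7.

n = 7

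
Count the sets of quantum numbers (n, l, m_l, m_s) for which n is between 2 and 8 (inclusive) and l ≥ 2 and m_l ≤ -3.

Treat each shell separately and count matching orbitals:
n=4 → 1; n=5 → 3; n=6 → 6; n=7 → 10; n=8 → 15.
Orbitals: 1 + 3 + 6 + 10 + 15 = 35. Including both spin states (m_s = ±1/2) gives 2 × 35 = 70 states.

70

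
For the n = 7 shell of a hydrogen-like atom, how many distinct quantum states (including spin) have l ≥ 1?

The n = 7 shell has l = 0 through 6; check each.
The (l, m_l) pairs meeting l ≥ 1 give: l=1 → 3; l=2 → 5; l=3 → 7; l=4 → 9; l=5 → 11; l=6 → 13.
Orbitals: 3 + 5 + 7 + 9 + 11 + 13 = 48. Each orbital carries two spin states, so 48 × 2 = 96 states.

96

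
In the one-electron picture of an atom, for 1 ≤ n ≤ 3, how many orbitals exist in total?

14

Total orbitals = 1² + 2² + 3² = 14.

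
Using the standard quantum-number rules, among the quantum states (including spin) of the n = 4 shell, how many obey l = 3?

14

With n = 4 the allowed l are 0, 1, …, 3.
Orbitals with l = 3, by l: l=3 → 7.
Orbitals: 7. Each orbital carries two spin states, so 7 × 2 = 14 states.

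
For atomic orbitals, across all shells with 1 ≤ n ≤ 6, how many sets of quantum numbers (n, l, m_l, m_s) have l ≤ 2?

82

Count contributing orbitals for each principal shell:
n=1 → 1; n=2 → 4; n=3 → 9; n=4 → 9; n=5 → 9; n=6 → 9.
Orbitals: 1 + 4 + 9 + 9 + 9 + 9 = 41. Including both spin states (m_s = ±1/2) gives 2 × 41 = 82 states.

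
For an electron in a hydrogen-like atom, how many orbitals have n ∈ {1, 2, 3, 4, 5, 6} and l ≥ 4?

Count contributing orbitals for each principal shell:
n=5 → 9; n=6 → 20.
Total orbitals: 9 + 20 = 29.

29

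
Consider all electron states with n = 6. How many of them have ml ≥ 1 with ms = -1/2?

15

The n = 6 shell has l = 0 through 5; check each.
The (l, ml) pairs meeting ml ≥ 1 give: l=1 → 1; l=2 → 2; l=3 → 3; l=4 → 4; l=5 → 5.
Orbitals: 1 + 2 + 3 + 4 + 5 = 15. With ms fixed to a single value there is one state per orbital, giving 15 states.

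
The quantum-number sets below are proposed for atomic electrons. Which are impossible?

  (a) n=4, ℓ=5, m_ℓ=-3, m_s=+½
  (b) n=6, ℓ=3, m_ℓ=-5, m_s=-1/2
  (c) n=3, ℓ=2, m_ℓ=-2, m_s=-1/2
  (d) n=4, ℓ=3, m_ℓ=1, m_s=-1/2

(a) and (b)

(a) has ℓ = 5 ≥ n = 4, violating 0 ≤ ℓ ≤ n−1.
(b) has |m_ℓ| = 5 > ℓ = 3, violating −ℓ ≤ m_ℓ ≤ ℓ.
The remaining sets (c), (d) satisfy all four rules.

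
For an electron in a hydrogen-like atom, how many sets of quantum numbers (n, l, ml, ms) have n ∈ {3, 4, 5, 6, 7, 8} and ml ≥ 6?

Per-shell orbital counts meeting the constraint:
n=7 → 1; n=8 → 3.
Orbitals: 1 + 3 = 4. Including both spin states (ms = ±1/2) gives 2 × 4 = 8 states.

8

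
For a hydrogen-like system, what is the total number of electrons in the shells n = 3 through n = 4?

50

Shell n has n² orbitals: 3²=9 + 4²=16 = 25 orbitals.
Two spin states per orbital: 2 × 25 = 50 electrons.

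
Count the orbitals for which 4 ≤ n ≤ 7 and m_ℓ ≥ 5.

Treat each shell separately and count matching orbitals:
n=6 → 1; n=7 → 3.
Total orbitals: 1 + 3 = 4.

4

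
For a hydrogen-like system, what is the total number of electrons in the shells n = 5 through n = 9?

510

Shell n has n² orbitals: 5²=25 + 6²=36 + 7²=49 + 8²=64 + 9²=81 = 255 orbitals.
Two spin states per orbital: 2 × 255 = 510 electrons.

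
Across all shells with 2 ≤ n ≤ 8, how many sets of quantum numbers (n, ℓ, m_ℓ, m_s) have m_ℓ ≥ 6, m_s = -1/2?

Per-shell orbital counts meeting the constraint:
n=7 → 1; n=8 → 3.
Orbitals: 1 + 3 = 4. With m_s fixed to -1/2 there is one state per orbital, so 4 states.

4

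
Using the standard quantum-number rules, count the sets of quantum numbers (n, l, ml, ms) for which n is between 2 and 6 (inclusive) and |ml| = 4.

Treat each shell separately and count matching orbitals:
n=5 → 2; n=6 → 4.
Orbitals: 2 + 4 = 6. Including both spin states (ms = ±1/2) gives 2 × 6 = 12 states.

12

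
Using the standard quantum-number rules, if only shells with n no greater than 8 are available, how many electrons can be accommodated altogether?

Total orbitals = 1² + 2² + 3² + 4² + 5² + 6² + 7² + 8² = 204. Doubling for spin gives 408 electrons.

408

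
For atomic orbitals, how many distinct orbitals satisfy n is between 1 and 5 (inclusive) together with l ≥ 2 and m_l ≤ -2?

10

Go shell by shell, enumerating (l, m_l) with l ≥ 2 and m_l ≤ -2:
n=3 → 1; n=4 → 3; n=5 → 6.
Total orbitals: 1 + 3 + 6 = 10.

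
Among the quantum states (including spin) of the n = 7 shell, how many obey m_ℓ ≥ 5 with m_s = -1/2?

For n = 7, ℓ ranges over 0 … 6.
Contributions: ℓ=5 → 1; ℓ=6 → 2.
Orbitals: 1 + 2 = 3. With m_s fixed to a single value there is one state per orbital, giving 3 states.

3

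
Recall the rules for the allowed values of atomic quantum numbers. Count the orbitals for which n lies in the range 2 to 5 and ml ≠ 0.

Count contributing orbitals for each principal shell:
n=2 → 2; n=3 → 6; n=4 → 12; n=5 → 20.
Total orbitals: 2 + 6 + 12 + 20 = 40.

40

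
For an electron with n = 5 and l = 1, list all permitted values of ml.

ml takes every integer from −l to +l. With l = 1 that gives the 3 values -1, 0, 1.

-1, 0, 1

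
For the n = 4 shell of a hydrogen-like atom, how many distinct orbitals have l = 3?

The n = 4 shell has l = 0 through 3; check each.
Orbitals with l = 3, by l: l=3 → 7.
Total orbitals: 7.

7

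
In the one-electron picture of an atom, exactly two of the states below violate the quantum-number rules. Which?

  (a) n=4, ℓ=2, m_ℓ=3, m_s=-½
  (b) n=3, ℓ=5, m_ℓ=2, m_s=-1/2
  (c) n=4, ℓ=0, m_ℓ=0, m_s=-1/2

(a) has |m_ℓ| = 3 > ℓ = 2, violating −ℓ ≤ m_ℓ ≤ ℓ.
(b) has ℓ = 5 ≥ n = 3, violating 0 ≤ ℓ ≤ n−1.
The remaining set (c) satisfies all four rules.

(a) and (b)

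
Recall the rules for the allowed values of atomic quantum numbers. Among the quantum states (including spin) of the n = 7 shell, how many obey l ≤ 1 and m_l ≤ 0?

6

For n = 7, l ranges over 0 … 6.
Per l-value: l=0 → 1; l=1 → 2.
Orbitals: 1 + 2 = 3. Each orbital carries two spin states, so 3 × 2 = 6 states.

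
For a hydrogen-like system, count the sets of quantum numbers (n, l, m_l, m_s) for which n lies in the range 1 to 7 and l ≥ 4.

Go shell by shell, enumerating (l, m_l) with l ≥ 4:
n=5 → 9; n=6 → 20; n=7 → 33.
Orbitals: 9 + 20 + 33 = 62. Including both spin states (m_s = ±1/2) gives 2 × 62 = 124 states.

124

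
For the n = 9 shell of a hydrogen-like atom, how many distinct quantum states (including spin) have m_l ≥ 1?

Go through l = 0, …, 8 (the values permitted for n = 9).
The (l, m_l) pairs meeting m_l ≥ 1 give: l=1 → 1; l=2 → 2; l=3 → 3; l=4 → 4; l=5 → 5; l=6 → 6; l=7 → 7; l=8 → 8.
Orbitals: 1 + 2 + 3 + 4 + 5 + 6 + 7 + 8 = 36. Each orbital carries two spin states, so 36 × 2 = 72 states.

72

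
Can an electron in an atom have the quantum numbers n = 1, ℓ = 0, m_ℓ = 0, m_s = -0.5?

Valid

n = 1 is a positive integer. ℓ = 0 satisfies 0 ≤ ℓ ≤ n−1 = 0. m_ℓ = 0 lies in the range −ℓ … +ℓ (here 0). m_s = -1/2 is one of ±1/2.
All four constraints are satisfied.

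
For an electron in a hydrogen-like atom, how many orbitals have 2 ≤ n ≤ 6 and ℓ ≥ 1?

85

Count contributing orbitals for each principal shell:
n=2 → 3; n=3 → 8; n=4 → 15; n=5 → 24; n=6 → 35.
Total orbitals: 3 + 8 + 15 + 24 + 35 = 85.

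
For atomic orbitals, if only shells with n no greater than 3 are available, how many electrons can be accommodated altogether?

28

Total orbitals = 1² + 2² + 3² = 14. Doubling for spin gives 28 electrons.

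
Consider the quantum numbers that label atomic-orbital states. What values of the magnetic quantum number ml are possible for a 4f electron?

The 4f subshell has l = 3, and ml takes every integer from −l to +l. With l = 3 that gives the 7 values -3, -2, -1, 0, 1, 2, 3.

-3, -2, -1, 0, 1, 2, 3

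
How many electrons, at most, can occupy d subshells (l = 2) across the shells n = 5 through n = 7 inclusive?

30

A d subshell (l = 2) exists for every n ≥ 3, so shells n = 5, 6, 7 each contribute one — 3 subshells.
Since each d subshell holds 2(2·2+1) = 10 electrons, the total is 3 × 10 = 30.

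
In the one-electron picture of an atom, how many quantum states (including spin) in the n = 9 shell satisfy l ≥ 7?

64

For n = 9, l ranges over 0 … 8.
Contributions: l=7 → 15; l=8 → 17.
Orbitals: 15 + 17 = 32. Each orbital carries two spin states, so 32 × 2 = 64 states.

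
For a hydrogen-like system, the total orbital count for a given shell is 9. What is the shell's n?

n = 3

n² = 9 ⇒ n = 3.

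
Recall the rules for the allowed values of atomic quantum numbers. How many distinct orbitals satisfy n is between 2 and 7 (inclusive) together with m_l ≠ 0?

Count contributing orbitals for each principal shell:
n=2 → 2; n=3 → 6; n=4 → 12; n=5 → 20; n=6 → 30; n=7 → 42.
Total orbitals: 2 + 6 + 12 + 20 + 30 + 42 = 112.

112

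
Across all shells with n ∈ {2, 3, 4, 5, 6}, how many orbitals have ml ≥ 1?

35

Per-shell orbital counts meeting the constraint:
n=2 → 1; n=3 → 3; n=4 → 6; n=5 → 10; n=6 → 15.
Total orbitals: 1 + 3 + 6 + 10 + 15 = 35.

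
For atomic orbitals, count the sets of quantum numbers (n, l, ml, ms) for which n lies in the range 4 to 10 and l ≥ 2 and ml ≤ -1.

308

Per-shell orbital counts meeting the constraint:
n=4 → 5; n=5 → 9; n=6 → 14; n=7 → 20; n=8 → 27; n=9 → 35; n=10 → 44.
Orbitals: 5 + 9 + 14 + 20 + 27 + 35 + 44 = 154. Including both spin states (ms = ±1/2) gives 2 × 154 = 308 states.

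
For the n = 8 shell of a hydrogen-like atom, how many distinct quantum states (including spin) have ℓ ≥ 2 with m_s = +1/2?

The n = 8 shell has ℓ = 0 through 7; check each.
The (ℓ, m_ℓ) pairs meeting ℓ ≥ 2 give: ℓ=2 → 5; ℓ=3 → 7; ℓ=4 → 9; ℓ=5 → 11; ℓ=6 → 13; ℓ=7 → 15.
Orbitals: 5 + 7 + 9 + 11 + 13 + 15 = 60. With m_s fixed to a single value there is one state per orbital, giving 60 states.

60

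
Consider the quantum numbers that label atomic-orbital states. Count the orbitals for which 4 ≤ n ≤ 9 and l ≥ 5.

130

Work shell by shell — for each n, count the (l, ml) pairs that satisfy l ≥ 5:
n=6 → 11; n=7 → 24; n=8 → 39; n=9 → 56.
Total orbitals: 11 + 24 + 39 + 56 = 130.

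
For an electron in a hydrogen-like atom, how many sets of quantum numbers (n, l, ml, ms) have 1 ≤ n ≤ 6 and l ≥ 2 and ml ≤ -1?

60

Go shell by shell, enumerating (l, ml) with l ≥ 2 and ml ≤ -1:
n=3 → 2; n=4 → 5; n=5 → 9; n=6 → 14.
Orbitals: 2 + 5 + 9 + 14 = 30. Including both spin states (ms = ±1/2) gives 2 × 30 = 60 states.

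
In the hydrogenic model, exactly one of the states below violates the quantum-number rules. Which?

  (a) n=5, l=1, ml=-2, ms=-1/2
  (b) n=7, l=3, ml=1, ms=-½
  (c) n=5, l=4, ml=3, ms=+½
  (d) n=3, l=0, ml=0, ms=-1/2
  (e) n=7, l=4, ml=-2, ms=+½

(a)

(a) has |ml| = 2 > l = 1, violating −l ≤ ml ≤ l.
The remaining sets (b), (c), (d), (e) satisfy all four rules.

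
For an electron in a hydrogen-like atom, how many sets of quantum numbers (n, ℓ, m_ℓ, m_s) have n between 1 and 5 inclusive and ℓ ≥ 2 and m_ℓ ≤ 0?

44

Per-shell orbital counts meeting the constraint:
n=3 → 3; n=4 → 7; n=5 → 12.
Orbitals: 3 + 7 + 12 = 22. Including both spin states (m_s = ±1/2) gives 2 × 22 = 44 states.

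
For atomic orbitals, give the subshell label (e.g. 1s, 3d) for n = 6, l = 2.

6d

l = 2 corresponds to the letter 'd', so the subshell is 6d.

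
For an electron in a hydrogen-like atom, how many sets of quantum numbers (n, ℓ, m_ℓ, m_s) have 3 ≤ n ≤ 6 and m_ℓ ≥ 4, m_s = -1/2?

Treat each shell separately and count matching orbitals:
n=5 → 1; n=6 → 3.
Orbitals: 1 + 3 = 4. With m_s fixed to -1/2 there is one state per orbital, so 4 states.

4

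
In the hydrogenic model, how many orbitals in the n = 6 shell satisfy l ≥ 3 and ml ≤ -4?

3

For n = 6, l ranges over 0 … 5.
The (l, ml) pairs meeting l ≥ 3 and ml ≤ -4 give: l=4 → 1; l=5 → 2.
Total orbitals: 1 + 2 = 3.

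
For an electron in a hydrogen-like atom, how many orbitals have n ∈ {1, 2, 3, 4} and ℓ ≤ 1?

Go shell by shell, enumerating (ℓ, m_ℓ) with ℓ ≤ 1:
n=1 → 1; n=2 → 4; n=3 → 4; n=4 → 4.
Total orbitals: 1 + 4 + 4 + 4 = 13.

13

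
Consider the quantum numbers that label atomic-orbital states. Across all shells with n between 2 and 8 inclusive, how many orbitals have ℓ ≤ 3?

Go shell by shell, enumerating (ℓ, m_ℓ) with ℓ ≤ 3:
n=2 → 4; n=3 → 9; n=4 → 16; n=5 → 16; n=6 → 16; n=7 → 16; n=8 → 16.
Total orbitals: 4 + 9 + 16 + 16 + 16 + 16 + 16 = 93.

93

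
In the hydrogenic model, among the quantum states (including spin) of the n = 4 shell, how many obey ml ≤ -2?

With n = 4 the allowed l are 0, 1, …, 3.
Orbitals with ml ≤ -2, by l: l=2 → 1; l=3 → 2.
Orbitals: 1 + 2 = 3. Each orbital carries two spin states, so 3 × 2 = 6 states.

6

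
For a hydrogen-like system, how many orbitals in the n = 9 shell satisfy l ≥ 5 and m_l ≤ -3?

18

Per l-value: l=5 → 3; l=6 → 4; l=7 → 5; l=8 → 6.
Total orbitals: 3 + 4 + 5 + 6 = 18.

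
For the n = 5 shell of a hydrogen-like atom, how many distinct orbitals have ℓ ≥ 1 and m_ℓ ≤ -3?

With n = 5 the allowed ℓ are 0, 1, …, 4.
Orbitals with ℓ ≥ 1 and m_ℓ ≤ -3, by ℓ: ℓ=3 → 1; ℓ=4 → 2.
Total orbitals: 1 + 2 = 3.

3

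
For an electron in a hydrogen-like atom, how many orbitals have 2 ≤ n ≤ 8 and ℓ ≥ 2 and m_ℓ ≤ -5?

Go shell by shell, enumerating (ℓ, m_ℓ) with ℓ ≥ 2 and m_ℓ ≤ -5:
n=6 → 1; n=7 → 3; n=8 → 6.
Total orbitals: 1 + 3 + 6 = 10.

10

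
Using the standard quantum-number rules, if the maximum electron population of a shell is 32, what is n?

n = 4

2n² = 32 ⇒ n² = 16 ⇒ n = 4.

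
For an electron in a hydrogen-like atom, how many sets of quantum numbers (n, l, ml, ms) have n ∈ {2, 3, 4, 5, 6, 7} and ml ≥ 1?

For each n in the range, tally the orbitals obeying ml ≥ 1:
n=2 → 1; n=3 → 3; n=4 → 6; n=5 → 10; n=6 → 15; n=7 → 21.
Orbitals: 1 + 3 + 6 + 10 + 15 + 21 = 56. Including both spin states (ms = ±1/2) gives 2 × 56 = 112 states.

112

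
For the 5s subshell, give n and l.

The leading integer gives n = 5; the letter 's' means l = 0.

n = 5, l = 0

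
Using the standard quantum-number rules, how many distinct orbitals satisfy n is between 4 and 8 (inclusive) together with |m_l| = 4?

20

Count contributing orbitals for each principal shell:
n=5 → 2; n=6 → 4; n=7 → 6; n=8 → 8.
Total orbitals: 2 + 4 + 6 + 8 = 20.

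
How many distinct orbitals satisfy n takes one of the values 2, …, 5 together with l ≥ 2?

38

Per-shell orbital counts meeting the constraint:
n=3 → 5; n=4 → 12; n=5 → 21.
Total orbitals: 5 + 12 + 21 = 38.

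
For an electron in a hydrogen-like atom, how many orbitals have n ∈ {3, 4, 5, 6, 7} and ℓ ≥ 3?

Work shell by shell — for each n, count the (ℓ, m_ℓ) pairs that satisfy ℓ ≥ 3:
n=4 → 7; n=5 → 16; n=6 → 27; n=7 → 40.
Total orbitals: 7 + 16 + 27 + 40 = 90.

90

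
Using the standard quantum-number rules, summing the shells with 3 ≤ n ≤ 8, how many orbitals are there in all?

199

Shell n has n² orbitals: 3²=9 + 4²=16 + 5²=25 + 6²=36 + 7²=49 + 8²=64 = 199 orbitals.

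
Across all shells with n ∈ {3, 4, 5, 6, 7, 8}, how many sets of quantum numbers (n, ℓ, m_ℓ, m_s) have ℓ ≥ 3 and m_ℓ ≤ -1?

Count contributing orbitals for each principal shell:
n=4 → 3; n=5 → 7; n=6 → 12; n=7 → 18; n=8 → 25.
Orbitals: 3 + 7 + 12 + 18 + 25 = 65. Including both spin states (m_s = ±1/2) gives 2 × 65 = 130 states.

130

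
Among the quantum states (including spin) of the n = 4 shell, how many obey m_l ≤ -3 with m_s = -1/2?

1

Go through l = 0, …, 3 (the values permitted for n = 4).
The (l, m_l) pairs meeting m_l ≤ -3 give: l=3 → 1.
Orbitals: 1. With m_s fixed to a single value there is one state per orbital, giving 1 state.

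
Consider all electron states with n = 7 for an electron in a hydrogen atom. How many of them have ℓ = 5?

22

Orbitals with ℓ = 5, by ℓ: ℓ=5 → 11.
Orbitals: 11. Each orbital carries two spin states, so 11 × 2 = 22 states.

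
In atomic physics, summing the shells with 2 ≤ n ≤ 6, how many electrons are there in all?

180

Shell n has n² orbitals: 2²=4 + 3²=9 + 4²=16 + 5²=25 + 6²=36 = 90 orbitals.
Two spin states per orbital: 2 × 90 = 180 electrons.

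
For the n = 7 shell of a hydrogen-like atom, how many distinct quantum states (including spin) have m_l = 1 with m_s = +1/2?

6

Go through l = 0, …, 6 (the values permitted for n = 7).
Per l-value: l=1 → 1; l=2 → 1; l=3 → 1; l=4 → 1; l=5 → 1; l=6 → 1.
Orbitals: 1 + 1 + 1 + 1 + 1 + 1 = 6. With m_s fixed to a single value there is one state per orbital, giving 6 states.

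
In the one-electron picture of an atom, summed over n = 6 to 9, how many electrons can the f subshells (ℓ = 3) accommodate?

An f subshell (ℓ = 3) exists for every n ≥ 4, so shells n = 6, 7, 8, 9 each contribute one — 4 subshells.
Since each f subshell holds 2(2·3+1) = 14 electrons, the total is 4 × 14 = 56.

56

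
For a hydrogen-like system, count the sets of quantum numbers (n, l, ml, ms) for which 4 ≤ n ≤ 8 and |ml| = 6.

12

Per-shell orbital counts meeting the constraint:
n=7 → 2; n=8 → 4.
Orbitals: 2 + 4 = 6. Including both spin states (ms = ±1/2) gives 2 × 6 = 12 states.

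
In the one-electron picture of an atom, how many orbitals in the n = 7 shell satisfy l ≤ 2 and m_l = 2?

1

With n = 7 the allowed l are 0, 1, …, 6.
Contributions: l=2 → 1.
Total orbitals: 1.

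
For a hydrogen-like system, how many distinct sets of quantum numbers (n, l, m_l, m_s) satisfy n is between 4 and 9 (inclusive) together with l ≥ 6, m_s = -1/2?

86

Treat each shell separately and count matching orbitals:
n=7 → 13; n=8 → 28; n=9 → 45.
Orbitals: 13 + 28 + 45 = 86. With m_s fixed to -1/2 there is one state per orbital, so 86 states.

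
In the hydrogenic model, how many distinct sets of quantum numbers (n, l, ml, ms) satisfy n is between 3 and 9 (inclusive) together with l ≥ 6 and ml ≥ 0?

Go shell by shell, enumerating (l, ml) with l ≥ 6 and ml ≥ 0:
n=7 → 7; n=8 → 15; n=9 → 24.
Orbitals: 7 + 15 + 24 = 46. Including both spin states (ms = ±1/2) gives 2 × 46 = 92 states.

92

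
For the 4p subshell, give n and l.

n = 4, l = 1

The leading integer gives n = 4; the letter 'p' means l = 1.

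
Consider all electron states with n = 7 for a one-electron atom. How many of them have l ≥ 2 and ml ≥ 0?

50

For n = 7, l ranges over 0 … 6.
Orbitals with l ≥ 2 and ml ≥ 0, by l: l=2 → 3; l=3 → 4; l=4 → 5; l=5 → 6; l=6 → 7.
Orbitals: 3 + 4 + 5 + 6 + 7 = 25. Each orbital carries two spin states, so 25 × 2 = 50 states.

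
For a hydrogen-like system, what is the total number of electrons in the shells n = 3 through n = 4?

50

Shell n has n² orbitals: 3²=9 + 4²=16 = 25 orbitals.
Two spin states per orbital: 2 × 25 = 50 electrons.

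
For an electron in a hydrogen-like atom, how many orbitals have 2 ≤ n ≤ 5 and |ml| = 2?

For each n in the range, tally the orbitals obeying |ml| = 2:
n=3 → 2; n=4 → 4; n=5 → 6.
Total orbitals: 2 + 4 + 6 = 12.

12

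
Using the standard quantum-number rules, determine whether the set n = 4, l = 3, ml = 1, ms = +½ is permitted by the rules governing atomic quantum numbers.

Allowed

n = 4 is a positive integer. l = 3 satisfies 0 ≤ l ≤ n−1 = 3. ml = 1 lies in the range −l … +l (here −3 … 3). ms = +1/2 is one of ±1/2.
All four constraints are satisfied.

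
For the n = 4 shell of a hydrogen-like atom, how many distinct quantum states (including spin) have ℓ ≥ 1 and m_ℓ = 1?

6

Orbitals with ℓ ≥ 1 and m_ℓ = 1, by ℓ: ℓ=1 → 1; ℓ=2 → 1; ℓ=3 → 1.
Orbitals: 1 + 1 + 1 = 3. Each orbital carries two spin states, so 3 × 2 = 6 states.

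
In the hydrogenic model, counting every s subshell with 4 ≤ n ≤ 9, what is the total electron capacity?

12

An s subshell (l = 0) exists for every n ≥ 1, so shells n = 4, 5, 6, 7, 8, 9 each contribute one — 6 subshells.
Since each s subshell holds 2(2·0+1) = 2 electrons, the total is 6 × 2 = 12.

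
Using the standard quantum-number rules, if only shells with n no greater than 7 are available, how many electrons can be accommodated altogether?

Total orbitals = 1² + 2² + 3² + 4² + 5² + 6² + 7² = 140. Doubling for spin gives 280 electrons.

280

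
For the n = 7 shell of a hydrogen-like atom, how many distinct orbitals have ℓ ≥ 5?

24

The (ℓ, m_ℓ) pairs meeting ℓ ≥ 5 give: ℓ=5 → 11; ℓ=6 → 13.
Total orbitals: 11 + 13 = 24.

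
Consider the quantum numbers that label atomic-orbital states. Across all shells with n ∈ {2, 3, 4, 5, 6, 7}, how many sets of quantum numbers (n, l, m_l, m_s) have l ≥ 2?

Count contributing orbitals for each principal shell:
n=3 → 5; n=4 → 12; n=5 → 21; n=6 → 32; n=7 → 45.
Orbitals: 5 + 12 + 21 + 32 + 45 = 115. Including both spin states (m_s = ±1/2) gives 2 × 115 = 230 states.

230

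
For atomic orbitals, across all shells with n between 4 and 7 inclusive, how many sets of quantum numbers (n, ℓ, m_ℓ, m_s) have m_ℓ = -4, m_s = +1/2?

6

Count contributing orbitals for each principal shell:
n=5 → 1; n=6 → 2; n=7 → 3.
Orbitals: 1 + 2 + 3 = 6. With m_s fixed to +1/2 there is one state per orbital, so 6 states.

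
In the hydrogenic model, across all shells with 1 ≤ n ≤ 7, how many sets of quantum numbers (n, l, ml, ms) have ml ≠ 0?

Per-shell orbital counts meeting the constraint:
n=2 → 2; n=3 → 6; n=4 → 12; n=5 → 20; n=6 → 30; n=7 → 42.
Orbitals: 2 + 6 + 12 + 20 + 30 + 42 = 112. Including both spin states (ms = ±1/2) gives 2 × 112 = 224 states.

224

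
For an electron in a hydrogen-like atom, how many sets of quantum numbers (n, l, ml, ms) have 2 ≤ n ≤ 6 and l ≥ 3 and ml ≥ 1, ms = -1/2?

Count contributing orbitals for each principal shell:
n=4 → 3; n=5 → 7; n=6 → 12.
Orbitals: 3 + 7 + 12 = 22. With ms fixed to -1/2 there is one state per orbital, so 22 states.

22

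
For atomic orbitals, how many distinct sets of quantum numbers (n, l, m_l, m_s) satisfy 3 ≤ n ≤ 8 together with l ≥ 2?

Count contributing orbitals for each principal shell:
n=3 → 5; n=4 → 12; n=5 → 21; n=6 → 32; n=7 → 45; n=8 → 60.
Orbitals: 5 + 12 + 21 + 32 + 45 + 60 = 175. Including both spin states (m_s = ±1/2) gives 2 × 175 = 350 states.

350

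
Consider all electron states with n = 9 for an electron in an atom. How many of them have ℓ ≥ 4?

With n = 9 the allowed ℓ are 0, 1, …, 8.
Per ℓ-value: ℓ=4 → 9; ℓ=5 → 11; ℓ=6 → 13; ℓ=7 → 15; ℓ=8 → 17.
Orbitals: 9 + 11 + 13 + 15 + 17 = 65. Each orbital carries two spin states, so 65 × 2 = 130 states.

130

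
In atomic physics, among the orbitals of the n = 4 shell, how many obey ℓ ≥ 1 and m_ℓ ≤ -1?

The (ℓ, m_ℓ) pairs meeting ℓ ≥ 1 and m_ℓ ≤ -1 give: ℓ=1 → 1; ℓ=2 → 2; ℓ=3 → 3.
Total orbitals: 1 + 2 + 3 = 6.

6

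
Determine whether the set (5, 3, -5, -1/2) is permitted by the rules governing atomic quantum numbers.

The magnetic quantum number must satisfy −ℓ ≤ m_ℓ ≤ ℓ. With ℓ = 3, m_ℓ can only be -3, -2, -1, 0, 1, 2, 3, so m_ℓ = -5 is forbidden.

No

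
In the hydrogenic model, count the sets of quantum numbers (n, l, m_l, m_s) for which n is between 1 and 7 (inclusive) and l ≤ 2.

Count contributing orbitals for each principal shell:
n=1 → 1; n=2 → 4; n=3 → 9; n=4 → 9; n=5 → 9; n=6 → 9; n=7 → 9.
Orbitals: 1 + 4 + 9 + 9 + 9 + 9 + 9 = 50. Including both spin states (m_s = ±1/2) gives 2 × 50 = 100 states.

100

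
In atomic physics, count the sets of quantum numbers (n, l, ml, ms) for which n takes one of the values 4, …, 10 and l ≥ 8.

106

Work shell by shell — for each n, count the (l, ml) pairs that satisfy l ≥ 8:
n=9 → 17; n=10 → 36.
Orbitals: 17 + 36 = 53. Including both spin states (ms = ±1/2) gives 2 × 53 = 106 states.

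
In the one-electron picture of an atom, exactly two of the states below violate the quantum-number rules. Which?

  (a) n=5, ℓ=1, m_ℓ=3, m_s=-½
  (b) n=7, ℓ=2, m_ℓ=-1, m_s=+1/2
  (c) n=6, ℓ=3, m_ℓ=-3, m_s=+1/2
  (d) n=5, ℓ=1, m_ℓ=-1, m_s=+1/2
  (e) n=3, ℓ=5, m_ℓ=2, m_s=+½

(a) has |m_ℓ| = 3 > ℓ = 1, violating −ℓ ≤ m_ℓ ≤ ℓ.
(e) has ℓ = 5 ≥ n = 3, violating 0 ≤ ℓ ≤ n−1.
The remaining sets (b), (c), (d) satisfy all four rules.

(a) and (e)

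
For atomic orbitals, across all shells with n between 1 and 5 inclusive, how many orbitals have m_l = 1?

10

Treat each shell separately and count matching orbitals:
n=2 → 1; n=3 → 2; n=4 → 3; n=5 → 4.
Total orbitals: 1 + 2 + 3 + 4 = 10.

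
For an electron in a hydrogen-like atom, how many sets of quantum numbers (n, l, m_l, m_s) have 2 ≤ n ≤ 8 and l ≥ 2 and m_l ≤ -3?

Work shell by shell — for each n, count the (l, m_l) pairs that satisfy l ≥ 2 and m_l ≤ -3:
n=4 → 1; n=5 → 3; n=6 → 6; n=7 → 10; n=8 → 15.
Orbitals: 1 + 3 + 6 + 10 + 15 = 35. Including both spin states (m_s = ±1/2) gives 2 × 35 = 70 states.

70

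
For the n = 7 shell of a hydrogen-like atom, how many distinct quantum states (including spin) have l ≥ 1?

96

With n = 7 the allowed l are 0, 1, …, 6.
Per l-value: l=1 → 3; l=2 → 5; l=3 → 7; l=4 → 9; l=5 → 11; l=6 → 13.
Orbitals: 3 + 5 + 7 + 9 + 11 + 13 = 48. Each orbital carries two spin states, so 48 × 2 = 96 states.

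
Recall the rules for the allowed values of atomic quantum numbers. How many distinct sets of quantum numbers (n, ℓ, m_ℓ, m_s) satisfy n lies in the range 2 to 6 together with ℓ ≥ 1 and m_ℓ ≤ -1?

Go shell by shell, enumerating (ℓ, m_ℓ) with ℓ ≥ 1 and m_ℓ ≤ -1:
n=2 → 1; n=3 → 3; n=4 → 6; n=5 → 10; n=6 → 15.
Orbitals: 1 + 3 + 6 + 10 + 15 = 35. Including both spin states (m_s = ±1/2) gives 2 × 35 = 70 states.

70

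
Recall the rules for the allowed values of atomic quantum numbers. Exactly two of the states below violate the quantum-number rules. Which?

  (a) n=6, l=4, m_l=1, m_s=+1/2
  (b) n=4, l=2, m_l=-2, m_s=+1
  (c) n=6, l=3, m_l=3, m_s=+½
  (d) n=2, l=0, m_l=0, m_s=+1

(b) has m_s = +1, but an electron's spin must be ±1/2.
(d) has m_s = +1, but an electron's spin must be ±1/2.
The remaining sets (a), (c) satisfy all four rules.

(b) and (d)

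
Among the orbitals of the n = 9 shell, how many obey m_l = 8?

The n = 9 shell has l = 0 through 8; check each.
The (l, m_l) pairs meeting m_l = 8 give: l=8 → 1.
Total orbitals: 1.

1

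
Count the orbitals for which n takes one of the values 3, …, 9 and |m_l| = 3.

42

For each n in the range, tally the orbitals obeying |m_l| = 3:
n=4 → 2; n=5 → 4; n=6 → 6; n=7 → 8; n=8 → 10; n=9 → 12.
Total orbitals: 2 + 4 + 6 + 8 + 10 + 12 = 42.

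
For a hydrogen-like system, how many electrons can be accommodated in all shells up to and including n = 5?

Total orbitals = 1² + 2² + 3² + 4² + 5² = 55. Doubling for spin gives 110 electrons.

110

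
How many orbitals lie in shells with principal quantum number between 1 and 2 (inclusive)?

5

Shell n has n² orbitals: 1²=1 + 2²=4 = 5 orbitals.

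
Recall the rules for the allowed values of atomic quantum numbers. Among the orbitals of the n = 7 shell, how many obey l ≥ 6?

13

With n = 7 the allowed l are 0, 1, …, 6.
The (l, ml) pairs meeting l ≥ 6 give: l=6 → 13.
Total orbitals: 13.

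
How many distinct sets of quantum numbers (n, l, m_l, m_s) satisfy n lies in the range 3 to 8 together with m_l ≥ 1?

For each n in the range, tally the orbitals obeying m_l ≥ 1:
n=3 → 3; n=4 → 6; n=5 → 10; n=6 → 15; n=7 → 21; n=8 → 28.
Orbitals: 3 + 6 + 10 + 15 + 21 + 28 = 83. Including both spin states (m_s = ±1/2) gives 2 × 83 = 166 states.

166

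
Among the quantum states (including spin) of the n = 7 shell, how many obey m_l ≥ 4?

12

Go through l = 0, …, 6 (the values permitted for n = 7).
Contributions: l=4 → 1; l=5 → 2; l=6 → 3.
Orbitals: 1 + 2 + 3 = 6. Each orbital carries two spin states, so 6 × 2 = 12 states.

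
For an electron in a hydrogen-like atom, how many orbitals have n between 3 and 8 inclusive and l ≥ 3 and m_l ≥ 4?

Work shell by shell — for each n, count the (l, m_l) pairs that satisfy l ≥ 3 and m_l ≥ 4:
n=5 → 1; n=6 → 3; n=7 → 6; n=8 → 10.
Total orbitals: 1 + 3 + 6 + 10 = 20.

20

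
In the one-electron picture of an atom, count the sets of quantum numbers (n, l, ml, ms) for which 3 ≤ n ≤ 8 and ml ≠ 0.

332

Treat each shell separately and count matching orbitals:
n=3 → 6; n=4 → 12; n=5 → 20; n=6 → 30; n=7 → 42; n=8 → 56.
Orbitals: 6 + 12 + 20 + 30 + 42 + 56 = 166. Including both spin states (ms = ±1/2) gives 2 × 166 = 332 states.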